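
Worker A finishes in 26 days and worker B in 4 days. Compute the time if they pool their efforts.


Rate of A = 1/26 per day
Rate of B = 1/4 per day
Combined rate = 1/26 + 1/4 = 30/104 ≈ 0.2885 per day
Days = 1 / combined rate = 104/30
≈ 3.47 days

3.47 days


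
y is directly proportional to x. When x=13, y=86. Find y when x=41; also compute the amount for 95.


Direct proportion: y/x = constant
k = 86/13 ≈ 6.6154
y at x=41: k × 41 = 86 × 41 / 13 = 3526/13 ≈ 271.23
y at x=95: k × 95 = 86 × 95 / 13 = 8170/13 ≈ 628.46
= 271.23 and 628.46

271.23 and 628.46


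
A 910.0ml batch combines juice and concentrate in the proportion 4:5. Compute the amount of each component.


Total parts = 4 + 5 = 9
juice: 910.0 × 4/9 = 404.4ml
concentrate: 910.0 × 5/9 = 505.6ml
= 404.4ml and 505.6ml

404.4ml and 505.6ml


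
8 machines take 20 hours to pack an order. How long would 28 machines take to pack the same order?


Inverse proportion: x × y = constant
k = 8 × 20 = 160
y₂ = k / 28 = 160 / 28
= 5.71

5.71


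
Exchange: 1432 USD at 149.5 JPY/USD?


Amount × rate = 1432 × 149.5
= 214084.00 JPY

214084.00 JPY


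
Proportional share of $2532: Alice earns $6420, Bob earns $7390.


Total income = 6420 + 7390 = $13810
Alice: $2532 × 6420/13810 = $1177.08
Bob: $2532 × 7390/13810 = $1354.92
= Alice: $1177.08, Bob: $1354.92

Alice: $1177.08, Bob: $1354.92


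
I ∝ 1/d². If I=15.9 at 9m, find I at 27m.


I₁d₁² = I₂d₂²
I₂ = I₁ × (d₁/d₂)²
= 15.9 × (9/27)²
= 15.9 × 81/729
= 1287.9/729
≈ 1.7667

1.7667


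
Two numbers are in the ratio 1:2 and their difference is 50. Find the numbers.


Let A = 1k, B = 2k.
2k - 1k = 50
1k = 50 → k = 50/1 = 50
A = 1×50 = 50, B = 2×50 = 100
= A = 50, B = 100

A = 50, B = 100


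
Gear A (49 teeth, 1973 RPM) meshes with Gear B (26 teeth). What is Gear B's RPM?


Gear ratio = 49:26 = 49:26
RPM_B = RPM_A × (teeth_A / teeth_B)
= 1973 × (49/26)
= 3718.3 RPM

3718.3 RPM


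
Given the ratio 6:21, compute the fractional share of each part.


Total parts = 6 + 21 = 27
First part: 6/27 = 2/9
Second part: 21/27 = 7/9
= 2/9 and 7/9

2/9 and 7/9


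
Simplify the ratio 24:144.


GCD(24, 144) = 24
24/24 : 144/24
= 1:6

1:6


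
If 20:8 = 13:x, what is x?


Cross multiply: 20 × x = 8 × 13
20x = 104
x = 104 / 20
= 5.20

5.20


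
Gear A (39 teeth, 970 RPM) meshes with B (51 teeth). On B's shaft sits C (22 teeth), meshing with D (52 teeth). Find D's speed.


Stage 1: RPM_B = RPM_A × t_A/t_B = 970 × 39/51 = 37830/51 ≈ 741.76
B and C share a shaft → RPM_C = RPM_B
Stage 2: RPM_D = RPM_C × t_C/t_D = RPM_A × (t_A×t_C)/(t_B×t_D)
Overall ratio = (39×22)/(51×52) = 858/2652
RPM_D = 970 × 858/2652 = 832260/2652
≈ 313.82 RPM

313.82 RPM


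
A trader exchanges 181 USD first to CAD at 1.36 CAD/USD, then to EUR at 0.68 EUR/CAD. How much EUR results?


Step 1: 181 USD × 1.36 = 246.16 CAD
Step 2: 246.16 CAD × 0.68 = 167.39 EUR
Implied rate USD→EUR = 1.36 × 0.68 = 0.9248
= 167.39 EUR

167.39 EUR


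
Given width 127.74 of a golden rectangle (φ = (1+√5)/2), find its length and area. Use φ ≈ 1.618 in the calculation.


φ = (1 + √5) / 2 ≈ 1.618
Length = width × φ = 127.74 × 1.618 = 206.68332
≈ 206.68
Area = width × length = 127.74 × 206.68332 = 26401.7272968 ≈ 26401.73
= Length: 206.68, Area: 26401.73

Length: 206.68, Area: 26401.73


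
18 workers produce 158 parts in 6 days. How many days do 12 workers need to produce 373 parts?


Days ∝ work / workers, so d₂ = d₁ × (m₁/m₂) × (w₂/w₁)
Workers factor (inverse): 18/12 = 1.5000
Work factor (direct): 373/158 ≈ 2.3608
d₂ = 6 × 18/12 × 373/158 = (6 × 18 × 373) / (12 × 158) = 40284/1896
≈ 21.25 days

21.25 days


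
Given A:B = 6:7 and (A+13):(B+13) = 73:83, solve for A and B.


Let A = 6k, B = 7k.
(6k + 13) / (7k + 13) = 73/83
Cross-multiply: 83(6k + 13) = 73(7k + 13)
498k + 1079 = 511k + 949
498k - 511k = 949 - 1079
-13k = -130
k = -130/-13 = 10
A = 6×10 = 60, B = 7×10 = 70
= A = 60, B = 70

A = 60, B = 70


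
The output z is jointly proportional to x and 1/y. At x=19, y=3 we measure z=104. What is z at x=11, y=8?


z = k·x/y
Solve for k using the known point: k = z·y/x = 104×3/19 = 312/19 ≈ 16.4211
Now evaluate at x=11, y=8:
z = k × 11 / 8 = (312 × 11) / (19 × 8) = 3432/152
≈ 22.5789

22.5789


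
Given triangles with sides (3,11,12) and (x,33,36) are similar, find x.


Scale factor = 33/11 = 3
Missing side = 3 × 3
= 9.0

9.0


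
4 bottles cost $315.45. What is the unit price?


Unit rate = total / quantity
= 315.45 / 4
= $78.86 per unit

$78.86 per unit


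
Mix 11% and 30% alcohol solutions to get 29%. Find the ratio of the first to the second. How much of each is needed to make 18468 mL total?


Let x parts of 11% mix with y parts of 30%.
11x + 30y = 29(x + y)
11x + 30y = 29x + 29y
x(11 - 29) = y(29 - 30)
x/y = (30 - 29)/(29 - 11) = 1/18
Simplify: 1:18
Total parts = 19; one part = 18468/19 = 972.00 mL
11% solution: 1×972.00 = 972.00 mL
30% solution: 18×972.00 = 17496.00 mL
= ratio 1:18; 972.00 mL and 17496.00 mL

ratio 1:18; 972.00 mL and 17496.00 mL


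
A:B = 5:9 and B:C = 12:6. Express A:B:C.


Match B: multiply A:B by 12 → 60:108
Multiply B:C by 9 → 108:54
Combined: 60:108:54
GCD = 6
= 10:18:9

10:18:9


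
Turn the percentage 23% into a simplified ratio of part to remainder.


23% means 23 parts out of 100; remainder = 77
Part : remainder = 23:77
GCD = 1
= 23:77

23:77


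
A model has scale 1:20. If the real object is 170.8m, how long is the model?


Model size = real / scale
= 170.8 / 20
= 8.5400 m

8.5400 m


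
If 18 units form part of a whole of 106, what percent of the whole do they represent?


Percentage = (part / whole) × 100
= (18 / 106) × 100
≈ 16.98%

16.98%


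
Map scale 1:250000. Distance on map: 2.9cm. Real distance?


Real distance = map distance × scale
= 2.9cm × 250000
= 725000 cm = 7250.0 m
= 7.250 km

7.250 km


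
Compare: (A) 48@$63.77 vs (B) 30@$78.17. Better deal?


Deal A: $63.77/48 = $1.3285/unit
Deal B: $78.17/30 = $2.6057/unit
A is cheaper per unit
= Deal A

Deal A


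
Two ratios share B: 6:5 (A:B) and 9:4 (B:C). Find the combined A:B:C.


Match B: multiply A:B by 9 → 54:45
Multiply B:C by 5 → 45:20
Combined: 54:45:20
GCD = 1
= 54:45:20

54:45:20


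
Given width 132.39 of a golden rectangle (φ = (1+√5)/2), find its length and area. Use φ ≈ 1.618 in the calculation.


φ = (1 + √5) / 2 ≈ 1.618
Length = width × φ = 132.39 × 1.618 = 214.20702
≈ 214.21
Area = width × length = 132.39 × 214.20702 = 28358.8673778 ≈ 28358.87
= Length: 214.21, Area: 28358.87

Length: 214.21, Area: 28358.87


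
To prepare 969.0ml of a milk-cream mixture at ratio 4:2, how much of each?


Total parts = 4 + 2 = 6
milk: 969.0 × 4/6 = 646.0ml
cream: 969.0 × 2/6 = 323.0ml
= 646.0ml and 323.0ml

646.0ml and 323.0ml


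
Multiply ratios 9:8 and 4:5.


Compound ratio = (9×4) : (8×5)
= 36:40
GCD = 4
= 9:10

9:10


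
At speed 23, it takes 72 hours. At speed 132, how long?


Inverse proportion: x × y = constant
k = 23 × 72 = 1656
y₂ = k / 132 = 1656 / 132
= 12.55

12.55


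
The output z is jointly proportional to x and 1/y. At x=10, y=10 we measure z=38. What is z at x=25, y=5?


z = k·x/y
Solve for k using the known point: k = z·y/x = 38×10/10 = 380/10 = 38.0000
Now evaluate at x=25, y=5:
z = k × 25 / 5 = (380 × 25) / (10 × 5) = 9500/50
= 190.0000

190.0000


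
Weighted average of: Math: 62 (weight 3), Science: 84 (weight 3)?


Numerator = 62×3 + 84×3
= 186 + 252
= 438
Total weight = 6
Weighted avg = 438/6
= 73.00

73.00


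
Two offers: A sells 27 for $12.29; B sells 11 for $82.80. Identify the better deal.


Deal A: $12.29/27 = $0.4552/unit
Deal B: $82.80/11 = $7.5273/unit
A is cheaper per unit
= Deal A

Deal A


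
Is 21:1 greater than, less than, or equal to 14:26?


21/1 = 21.0000
14/26 = 0.5385
21.0000 > 0.5385, so 21:1 is greater
= greater than

greater than


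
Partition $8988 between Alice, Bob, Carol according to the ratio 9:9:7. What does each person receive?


Total parts = 9 + 9 + 7 = 25
Alice: 8988 × 9/25 = 3235.68
Bob: 8988 × 9/25 = 3235.68
Carol: 8988 × 7/25 = 2516.64
= Alice: $3235.68, Bob: $3235.68, Carol: $2516.64

Alice: $3235.68, Bob: $3235.68, Carol: $2516.64


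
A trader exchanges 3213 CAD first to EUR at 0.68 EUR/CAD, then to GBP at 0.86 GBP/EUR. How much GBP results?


Step 1: 3213 CAD × 0.68 = 2184.84 EUR
Step 2: 2184.84 EUR × 0.86 = 1878.96 GBP
Implied rate CAD→GBP = 0.68 × 0.86 = 0.5848
= 1878.96 GBP

1878.96 GBP


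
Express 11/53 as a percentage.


Percentage = (part / whole) × 100
= (11 / 53) × 100
≈ 20.75%

20.75%


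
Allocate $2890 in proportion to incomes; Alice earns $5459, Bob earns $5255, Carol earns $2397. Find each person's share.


Total income = 5459 + 5255 + 2397 = $13111
Alice: $2890 × 5459/13111 = $1203.30
Bob: $2890 × 5255/13111 = $1158.34
Carol: $2890 × 2397/13111 = $528.36
= Alice: $1203.30, Bob: $1158.34, Carol: $528.36

Alice: $1203.30, Bob: $1158.34, Carol: $528.36


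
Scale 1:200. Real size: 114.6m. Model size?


Model size = real / scale
= 114.6 / 200
= 0.5730 m

0.5730 m


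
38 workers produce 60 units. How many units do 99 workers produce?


Direct proportion: y/x = constant
k = 60/38 ≈ 1.5789
y₂ = k × 99 = 60 × 99 / 38 = 5940/38
≈ 156.32

156.32


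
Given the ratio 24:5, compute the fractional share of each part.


Total parts = 24 + 5 = 29
First part: 24/29 = 24/29
Second part: 5/29 = 5/29
= 24/29 and 5/29

24/29 and 5/29


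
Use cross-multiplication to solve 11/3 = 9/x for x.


Cross multiply: 11 × x = 3 × 9
11x = 27
x = 27 / 11
= 2.45

2.45


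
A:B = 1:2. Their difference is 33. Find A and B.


Let A = 1k, B = 2k.
2k - 1k = 33
1k = 33 → k = 33/1 = 33
A = 1×33 = 33, B = 2×33 = 66
= A = 33, B = 66

A = 33, B = 66


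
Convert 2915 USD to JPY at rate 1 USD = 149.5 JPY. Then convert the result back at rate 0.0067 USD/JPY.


Amount × rate = 2915 × 149.5 = 435792.50 JPY
Round-trip: 435792.50 × 0.0067 = 2919.81 USD
= 435792.50 JPY, then 2919.81 USD

435792.50 JPY, then 2919.81 USD


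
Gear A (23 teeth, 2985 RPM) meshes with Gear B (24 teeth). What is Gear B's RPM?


Gear ratio = 23:24 = 23:24
RPM_B = RPM_A × (teeth_A / teeth_B)
= 2985 × (23/24)
= 2860.6 RPM

2860.6 RPM


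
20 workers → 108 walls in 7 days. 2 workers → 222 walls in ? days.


Days ∝ work / workers, so d₂ = d₁ × (m₁/m₂) × (w₂/w₁)
Workers factor (inverse): 20/2 = 10.0000
Work factor (direct): 222/108 ≈ 2.0556
d₂ = 7 × 20/2 × 222/108 = (7 × 20 × 222) / (2 × 108) = 31080/216
≈ 143.89 days

143.89 days


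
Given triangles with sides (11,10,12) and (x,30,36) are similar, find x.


Scale factor = 30/10 = 3
Missing side = 11 × 3
= 33.0

33.0


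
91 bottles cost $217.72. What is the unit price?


Unit rate = total / quantity
= 217.72 / 91
= $2.39 per unit

$2.39 per unit


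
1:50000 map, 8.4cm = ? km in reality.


Real distance = map distance × scale
= 8.4cm × 50000
= 420000 cm = 4200.0 m
= 4.200 km

4.200 km


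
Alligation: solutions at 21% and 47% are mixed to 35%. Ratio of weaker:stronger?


Let x parts of 21% mix with y parts of 47%.
21x + 47y = 35(x + y)
21x + 47y = 35x + 35y
x(21 - 35) = y(35 - 47)
x/y = (47 - 35)/(35 - 21) = 12/14
Simplify: 6:7
= 6:7

6:7


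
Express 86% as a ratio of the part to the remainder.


86% means 86 parts out of 100; remainder = 14
Part : remainder = 86:14
GCD = 2
= 43:7

43:7


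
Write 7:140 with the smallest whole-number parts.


GCD(7, 140) = 7
7/7 : 140/7
= 1:20

1:20


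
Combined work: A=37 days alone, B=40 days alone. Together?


Rate of A = 1/37 per day
Rate of B = 1/40 per day
Combined rate = 1/37 + 1/40 = 77/1480 ≈ 0.0520 per day
Days = 1 / combined rate = 1480/77
≈ 19.22 days

19.22 days


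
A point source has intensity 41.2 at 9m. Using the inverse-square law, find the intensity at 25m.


I₁d₁² = I₂d₂²
I₂ = I₁ × (d₁/d₂)²
= 41.2 × (9/25)²
= 41.2 × 81/625
= 3337.2/625
≈ 5.3395

5.3395


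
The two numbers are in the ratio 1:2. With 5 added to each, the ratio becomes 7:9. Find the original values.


Let A = 1k, B = 2k.
(1k + 5) / (2k + 5) = 7/9
Cross-multiply: 9(1k + 5) = 7(2k + 5)
9k + 45 = 14k + 35
9k - 14k = 35 - 45
-5k = -10
k = -10/-5 = 2
A = 1×2 = 2, B = 2×2 = 4
= A = 2, B = 4

A = 2, B = 4


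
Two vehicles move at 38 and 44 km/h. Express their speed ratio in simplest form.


Ratio = 38:44
GCD = 2
Simplified = 19:22
Time ratio (same distance) = 22:19
Speed ratio = 19:22

19:22


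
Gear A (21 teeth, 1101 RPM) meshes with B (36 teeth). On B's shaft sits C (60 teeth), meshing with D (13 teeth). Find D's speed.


Stage 1: RPM_B = RPM_A × t_A/t_B = 1101 × 21/36 = 23121/36 = 642.25
B and C share a shaft → RPM_C = RPM_B
Stage 2: RPM_D = RPM_C × t_C/t_D = RPM_A × (t_A×t_C)/(t_B×t_D)
Overall ratio = (21×60)/(36×13) = 1260/468
RPM_D = 1101 × 1260/468 = 1387260/468
≈ 2964.23 RPM

2964.23 RPM


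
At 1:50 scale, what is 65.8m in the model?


Model size = real / scale
= 65.8 / 50
= 1.3160 m

1.3160 m


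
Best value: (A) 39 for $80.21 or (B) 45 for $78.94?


Deal A: $80.21/39 = $2.0567/unit
Deal B: $78.94/45 = $1.7542/unit
B is cheaper per unit
= Deal B

Deal B


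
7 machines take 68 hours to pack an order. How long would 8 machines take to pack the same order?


Inverse proportion: x × y = constant
k = 7 × 68 = 476
y₂ = k / 8 = 476 / 8
= 59.50

59.50


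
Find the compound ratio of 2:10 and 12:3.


Compound ratio = (2×12) : (10×3)
= 24:30
GCD = 6
= 4:5

4:5


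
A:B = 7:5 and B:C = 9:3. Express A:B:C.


Match B: multiply A:B by 9 → 63:45
Multiply B:C by 5 → 45:15
Combined: 63:45:15
GCD = 3
= 21:15:5

21:15:5


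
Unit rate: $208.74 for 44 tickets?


Unit rate = total / quantity
= 208.74 / 44
= $4.74 per unit

$4.74 per unit


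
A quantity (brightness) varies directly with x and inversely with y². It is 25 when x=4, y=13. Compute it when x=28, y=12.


z = k·x/y²
Solve for k using the known point: k = z·y²/x = 25×169/4 = 4225/4 = 1056.2500
Now evaluate at x=28, y=12:
z = k × 28 / 144 = (4225 × 28) / (4 × 144) = 118300/576
≈ 205.3819

205.3819


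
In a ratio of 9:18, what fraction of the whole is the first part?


Total parts = 9 + 18 = 27
First part: 9/27 = 1/3
= 1/3

1/3


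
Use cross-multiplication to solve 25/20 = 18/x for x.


Cross multiply: 25 × x = 20 × 18
25x = 360
x = 360 / 25
= 14.40

14.40


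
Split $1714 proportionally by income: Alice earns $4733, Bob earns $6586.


Total income = 4733 + 6586 = $11319
Alice: $1714 × 4733/11319 = $716.70
Bob: $1714 × 6586/11319 = $997.30
= Alice: $716.70, Bob: $997.30

Alice: $716.70, Bob: $997.30


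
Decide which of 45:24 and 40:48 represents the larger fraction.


45/24 = 1.8750
40/48 = 0.8333
1.8750 > 0.8333, so 45:24 is greater
= 45:24

45:24


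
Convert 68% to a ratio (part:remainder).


68% means 68 parts out of 100; remainder = 32
Part : remainder = 68:32
GCD = 4
= 17:8

17:8


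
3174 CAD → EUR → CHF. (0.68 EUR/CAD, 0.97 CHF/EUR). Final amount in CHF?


Step 1: 3174 CAD × 0.68 = 2158.32 EUR
Step 2: 2158.32 EUR × 0.97 = 2093.57 CHF
Implied rate CAD→CHF = 0.68 × 0.97 = 0.6596
= 2093.57 CHF

2093.57 CHF


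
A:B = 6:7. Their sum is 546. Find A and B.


Let A = 6k, B = 7k.
6k + 7k = 546
13k = 546 → k = 546/13 = 42
A = 6×42 = 252, B = 7×42 = 294
= A = 252, B = 294

A = 252, B = 294


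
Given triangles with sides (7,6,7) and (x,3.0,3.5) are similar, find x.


Scale factor = 3.0/6 = 0.5
Missing side = 7 × 0.5
= 3.5

3.5


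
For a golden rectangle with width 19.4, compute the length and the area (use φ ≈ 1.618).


φ = (1 + √5) / 2 ≈ 1.618
Length = width × φ = 19.4 × 1.618 = 31.3892
≈ 31.39
Area = width × length = 19.4 × 31.3892 = 608.95048 ≈ 608.95
= Length: 31.39, Area: 608.95

Length: 31.39, Area: 608.95


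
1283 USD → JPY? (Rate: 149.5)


Amount × rate = 1283 × 149.5
= 191808.50 JPY

191808.50 JPY


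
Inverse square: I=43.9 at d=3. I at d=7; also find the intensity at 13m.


I₁d₁² = I₂d₂²
I at 7m = 43.9 × (3/7)² = 43.9 × 9/49 = 395.1/49 ≈ 8.0633
I at 13m = 43.9 × (3/13)² = 43.9 × 9/169 = 395.1/169 ≈ 2.3379
= 8.0633 and 2.3379

8.0633 and 2.3379


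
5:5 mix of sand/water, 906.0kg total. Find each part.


Total parts = 5 + 5 = 10
sand: 906.0 × 5/10 = 453.0kg
water: 906.0 × 5/10 = 453.0kg
= 453.0kg and 453.0kg

453.0kg and 453.0kg


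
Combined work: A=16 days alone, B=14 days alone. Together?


Rate of A = 1/16 per day
Rate of B = 1/14 per day
Combined rate = 1/16 + 1/14 = 30/224 ≈ 0.1339 per day
Days = 1 / combined rate = 224/30
≈ 7.47 days

7.47 days


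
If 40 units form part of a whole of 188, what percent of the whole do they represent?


Percentage = (part / whole) × 100
= (40 / 188) × 100
≈ 21.28%

21.28%


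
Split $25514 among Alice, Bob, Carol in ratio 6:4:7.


Total parts = 6 + 4 + 7 = 17
Alice: 25514 × 6/17 = 9004.94
Bob: 25514 × 4/17 = 6003.29
Carol: 25514 × 7/17 = 10505.76
= Alice: $9004.94, Bob: $6003.29, Carol: $10505.76

Alice: $9004.94, Bob: $6003.29, Carol: $10505.76


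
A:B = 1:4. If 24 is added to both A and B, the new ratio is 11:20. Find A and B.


Let A = 1k, B = 4k.
(1k + 24) / (4k + 24) = 11/20
Cross-multiply: 20(1k + 24) = 11(4k + 24)
20k + 480 = 44k + 264
20k - 44k = 264 - 480
-24k = -216
k = -216/-24 = 9
A = 1×9 = 9, B = 4×9 = 36
= A = 9, B = 36

A = 9, B = 36


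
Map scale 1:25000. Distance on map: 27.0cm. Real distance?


Real distance = map distance × scale
= 27.0cm × 25000
= 675000 cm = 6750.0 m
= 6.750 km

6.750 km


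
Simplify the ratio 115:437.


GCD(115, 437) = 23
115/23 : 437/23
= 5:19

5:19


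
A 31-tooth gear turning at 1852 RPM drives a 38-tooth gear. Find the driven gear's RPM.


Gear ratio = 31:38 = 31:38
RPM_B = RPM_A × (teeth_A / teeth_B)
= 1852 × (31/38)
= 1510.8 RPM

1510.8 RPM


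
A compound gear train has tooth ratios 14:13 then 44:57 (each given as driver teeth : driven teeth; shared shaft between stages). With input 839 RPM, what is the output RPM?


Stage 1: RPM_B = RPM_A × t_A/t_B = 839 × 14/13 = 11746/13 ≈ 903.54
B and C share a shaft → RPM_C = RPM_B
Stage 2: RPM_D = RPM_C × t_C/t_D = RPM_A × (t_A×t_C)/(t_B×t_D)
Overall ratio = (14×44)/(13×57) = 616/741
RPM_D = 839 × 616/741 = 516824/741
≈ 697.47 RPM

697.47 RPM


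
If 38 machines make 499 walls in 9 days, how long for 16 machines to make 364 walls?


Days ∝ work / workers, so d₂ = d₁ × (m₁/m₂) × (w₂/w₁)
Workers factor (inverse): 38/16 = 2.3750
Work factor (direct): 364/499 ≈ 0.7295
d₂ = 9 × 38/16 × 364/499 = (9 × 38 × 364) / (16 × 499) = 124488/7984
≈ 15.59 days

15.59 days


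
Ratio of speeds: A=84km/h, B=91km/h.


Ratio = 84:91
GCD = 7
Simplified = 12:13
Time ratio (same distance) = 13:12
Speed ratio = 12:13

12:13


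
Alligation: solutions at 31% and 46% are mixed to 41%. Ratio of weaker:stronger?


Let x parts of 31% mix with y parts of 46%.
31x + 46y = 41(x + y)
31x + 46y = 41x + 41y
x(31 - 41) = y(41 - 46)
x/y = (46 - 41)/(41 - 31) = 5/10
Simplify: 1:2
= 1:2

1:2


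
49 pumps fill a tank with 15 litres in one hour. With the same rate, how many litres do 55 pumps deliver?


Direct proportion: y/x = constant
k = 15/49 ≈ 0.3061
y₂ = k × 55 = 15 × 55 / 49 = 825/49
≈ 16.84

16.84


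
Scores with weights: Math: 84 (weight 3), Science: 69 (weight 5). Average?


Numerator = 84×3 + 69×5
= 252 + 345
= 597
Total weight = 8
Weighted avg = 597/8
= 74.63

74.63


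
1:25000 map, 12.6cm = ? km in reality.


Real distance = map distance × scale
= 12.6cm × 25000
= 315000 cm = 3150.0 m
= 3.150 km

3.150 km


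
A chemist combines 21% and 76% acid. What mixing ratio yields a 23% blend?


Let x parts of 21% mix with y parts of 76%.
21x + 76y = 23(x + y)
21x + 76y = 23x + 23y
x(21 - 23) = y(23 - 76)
x/y = (76 - 23)/(23 - 21) = 53/2
Simplify: 53:2
= 53:2

53:2


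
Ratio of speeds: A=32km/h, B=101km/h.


Ratio = 32:101
GCD = 1
Simplified = 32:101
Time ratio (same distance) = 101:32
Speed ratio = 32:101

32:101


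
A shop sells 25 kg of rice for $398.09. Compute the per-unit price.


Unit rate = total / quantity
= 398.09 / 25
= $15.92 per unit

$15.92 per unit


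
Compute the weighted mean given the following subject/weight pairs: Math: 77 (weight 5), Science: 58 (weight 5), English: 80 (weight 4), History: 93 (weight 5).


Numerator = 77×5 + 58×5 + 80×4 + 93×5
= 385 + 290 + 320 + 465
= 1460
Total weight = 19
Weighted avg = 1460/19
= 76.84

76.84


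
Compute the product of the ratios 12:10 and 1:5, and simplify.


Compound ratio = (12×1) : (10×5)
= 12:50
GCD = 2
= 6:25

6:25


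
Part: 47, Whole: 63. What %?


Percentage = (part / whole) × 100
= (47 / 63) × 100
≈ 74.60%

74.60%


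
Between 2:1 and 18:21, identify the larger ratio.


2/1 = 2.0000
18/21 = 0.8571
2.0000 > 0.8571, so 2:1 is greater
= 2:1

2:1


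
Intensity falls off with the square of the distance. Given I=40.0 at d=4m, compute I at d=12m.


I₁d₁² = I₂d₂²
I₂ = I₁ × (d₁/d₂)²
= 40.0 × (4/12)²
= 40.0 × 16/144
= 640/144
≈ 4.4444

4.4444


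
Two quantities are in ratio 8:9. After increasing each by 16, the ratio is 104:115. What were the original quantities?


Let A = 8k, B = 9k.
(8k + 16) / (9k + 16) = 104/115
Cross-multiply: 115(8k + 16) = 104(9k + 16)
920k + 1840 = 936k + 1664
920k - 936k = 1664 - 1840
-16k = -176
k = -176/-16 = 11
A = 8×11 = 88, B = 9×11 = 99
= A = 88, B = 99

A = 88, B = 99


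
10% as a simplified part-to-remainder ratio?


10% means 10 parts out of 100; remainder = 90
Part : remainder = 10:90
GCD = 10
= 1:9

1:9


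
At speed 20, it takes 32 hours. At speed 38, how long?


Inverse proportion: x × y = constant
k = 20 × 32 = 640
y₂ = k / 38 = 640 / 38
= 16.84

16.84


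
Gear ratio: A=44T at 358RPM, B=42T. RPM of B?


Gear ratio = 44:42 = 22:21
RPM_B = RPM_A × (teeth_A / teeth_B)
= 358 × (44/42)
= 375.0 RPM

375.0 RPM


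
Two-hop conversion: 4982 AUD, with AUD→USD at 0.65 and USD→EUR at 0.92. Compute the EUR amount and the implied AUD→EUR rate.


Step 1: 4982 AUD × 0.65 = 3238.30 USD
Step 2: 3238.30 USD × 0.92 = 2979.24 EUR
Implied rate AUD→EUR = 0.65 × 0.92 = 0.5980
= 2979.24 EUR; implied rate 0.5980 EUR/AUD

2979.24 EUR; implied rate 0.5980 EUR/AUD


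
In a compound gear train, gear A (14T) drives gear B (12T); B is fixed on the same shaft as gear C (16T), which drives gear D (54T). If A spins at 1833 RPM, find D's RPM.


Stage 1: RPM_B = RPM_A × t_A/t_B = 1833 × 14/12 = 25662/12 = 2138.50
B and C share a shaft → RPM_C = RPM_B
Stage 2: RPM_D = RPM_C × t_C/t_D = RPM_A × (t_A×t_C)/(t_B×t_D)
Overall ratio = (14×16)/(12×54) = 224/648
RPM_D = 1833 × 224/648 = 410592/648
≈ 633.63 RPM

633.63 RPM


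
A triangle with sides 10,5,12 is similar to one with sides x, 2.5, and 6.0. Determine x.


Scale factor = 2.5/5 = 0.5
Missing side = 10 × 0.5
= 5.0

5.0


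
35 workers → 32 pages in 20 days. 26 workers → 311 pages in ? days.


Days ∝ work / workers, so d₂ = d₁ × (m₁/m₂) × (w₂/w₁)
Workers factor (inverse): 35/26 ≈ 1.3462
Work factor (direct): 311/32 ≈ 9.7188
d₂ = 20 × 35/26 × 311/32 = (20 × 35 × 311) / (26 × 32) = 217700/832
≈ 261.66 days

261.66 days


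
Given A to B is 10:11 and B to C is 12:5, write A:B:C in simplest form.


Match B: multiply A:B by 12 → 120:132
Multiply B:C by 11 → 132:55
Combined: 120:132:55
GCD = 1
= 120:132:55

120:132:55


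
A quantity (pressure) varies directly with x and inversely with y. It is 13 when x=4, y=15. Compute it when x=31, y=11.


z = k·x/y
Solve for k using the known point: k = z·y/x = 13×15/4 = 195/4 = 48.7500
Now evaluate at x=31, y=11:
z = k × 31 / 11 = (195 × 31) / (4 × 11) = 6045/44
≈ 137.3864

137.3864


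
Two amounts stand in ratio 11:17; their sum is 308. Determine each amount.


Let A = 11k, B = 17k.
11k + 17k = 308
28k = 308 → k = 308/28 = 11
A = 11×11 = 121, B = 17×11 = 187
= A = 121, B = 187

A = 121, B = 187


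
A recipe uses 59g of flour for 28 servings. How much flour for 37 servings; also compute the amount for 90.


Direct proportion: y/x = constant
k = 59/28 ≈ 2.1071
y at x=37: k × 37 = 59 × 37 / 28 = 2183/28 ≈ 77.96
y at x=90: k × 90 = 59 × 90 / 28 = 5310/28 ≈ 189.64
= 77.96 and 189.64

77.96 and 189.64


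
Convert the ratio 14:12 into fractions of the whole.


Total parts = 14 + 12 = 26
First part: 14/26 = 7/13
Second part: 12/26 = 6/13
= 7/13 and 6/13

7/13 and 6/13


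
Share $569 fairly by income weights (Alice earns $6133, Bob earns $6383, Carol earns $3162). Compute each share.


Total income = 6133 + 6383 + 3162 = $15678
Alice: $569 × 6133/15678 = $222.58
Bob: $569 × 6383/15678 = $231.66
Carol: $569 × 3162/15678 = $114.76
= Alice: $222.58, Bob: $231.66, Carol: $114.76

Alice: $222.58, Bob: $231.66, Carol: $114.76


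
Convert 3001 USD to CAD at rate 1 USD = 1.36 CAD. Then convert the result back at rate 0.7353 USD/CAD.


Amount × rate = 3001 × 1.36 = 4081.36 CAD
Round-trip: 4081.36 × 0.7353 = 3001.02 USD
= 4081.36 CAD, then 3001.02 USD

4081.36 CAD, then 3001.02 USD


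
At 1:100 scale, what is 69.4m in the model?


Model size = real / scale
= 69.4 / 100
= 0.6940 m

0.6940 m


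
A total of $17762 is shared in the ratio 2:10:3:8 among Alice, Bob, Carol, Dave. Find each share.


Total parts = 2 + 10 + 3 + 8 = 23
Alice: 17762 × 2/23 = 1544.52
Bob: 17762 × 10/23 = 7722.61
Carol: 17762 × 3/23 = 2316.78
Dave: 17762 × 8/23 = 6178.09
= Alice: $1544.52, Bob: $7722.61, Carol: $2316.78, Dave: $6178.09

Alice: $1544.52, Bob: $7722.61, Carol: $2316.78, Dave: $6178.09


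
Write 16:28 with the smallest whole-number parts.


GCD(16, 28) = 4
16/4 : 28/4
= 4:7

4:7


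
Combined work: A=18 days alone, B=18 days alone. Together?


Rate of A = 1/18 per day
Rate of B = 1/18 per day
Combined rate = 1/18 + 1/18 = 36/324 ≈ 0.1111 per day
Days = 1 / combined rate = 324/36
= 9.00 days

9.00 days


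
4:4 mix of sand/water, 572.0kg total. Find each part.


Total parts = 4 + 4 = 8
sand: 572.0 × 4/8 = 286.0kg
water: 572.0 × 4/8 = 286.0kg
= 286.0kg and 286.0kg

286.0kg and 286.0kg


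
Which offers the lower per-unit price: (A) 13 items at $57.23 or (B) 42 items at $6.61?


Deal A: $57.23/13 = $4.4023/unit
Deal B: $6.61/42 = $0.1574/unit
B is cheaper per unit
= Deal B

Deal B


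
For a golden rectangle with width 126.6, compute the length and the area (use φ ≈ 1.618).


φ = (1 + √5) / 2 ≈ 1.618
Length = width × φ = 126.6 × 1.618 = 204.8388
≈ 204.84
Area = width × length = 126.6 × 204.8388 = 25932.59208 ≈ 25932.59
= Length: 204.84, Area: 25932.59

Length: 204.84, Area: 25932.59


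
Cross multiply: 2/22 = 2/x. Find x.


Cross multiply: 2 × x = 22 × 2
2x = 44
x = 44 / 2
= 22.00

22.00


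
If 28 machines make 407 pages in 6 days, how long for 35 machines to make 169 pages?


Days ∝ work / workers, so d₂ = d₁ × (m₁/m₂) × (w₂/w₁)
Workers factor (inverse): 28/35 = 0.8000
Work factor (direct): 169/407 ≈ 0.4152
d₂ = 6 × 28/35 × 169/407 = (6 × 28 × 169) / (35 × 407) = 28392/14245
≈ 1.99 days

1.99 days


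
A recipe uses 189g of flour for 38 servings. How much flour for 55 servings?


Direct proportion: y/x = constant
k = 189/38 ≈ 4.9737
y₂ = k × 55 = 189 × 55 / 38 = 10395/38
≈ 273.55

273.55


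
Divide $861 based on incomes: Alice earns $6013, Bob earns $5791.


Total income = 6013 + 5791 = $11804
Alice: $861 × 6013/11804 = $438.60
Bob: $861 × 5791/11804 = $422.40
= Alice: $438.60, Bob: $422.40

Alice: $438.60, Bob: $422.40


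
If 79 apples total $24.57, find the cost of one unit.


Unit rate = total / quantity
= 24.57 / 79
= $0.31 per unit

$0.31 per unit


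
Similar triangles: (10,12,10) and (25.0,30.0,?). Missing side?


Scale factor = 25.0/10 = 2.5
Missing side = 10 × 2.5
= 25.0

25.0


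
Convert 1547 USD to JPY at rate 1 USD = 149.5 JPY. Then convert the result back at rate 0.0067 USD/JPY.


Amount × rate = 1547 × 149.5 = 231276.50 JPY
Round-trip: 231276.50 × 0.0067 = 1549.55 USD
= 231276.50 JPY, then 1549.55 USD

231276.50 JPY, then 1549.55 USD


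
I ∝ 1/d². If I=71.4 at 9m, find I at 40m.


I₁d₁² = I₂d₂²
I₂ = I₁ × (d₁/d₂)²
= 71.4 × (9/40)²
= 71.4 × 81/1600
= 5783.4/1600
≈ 3.6146

3.6146


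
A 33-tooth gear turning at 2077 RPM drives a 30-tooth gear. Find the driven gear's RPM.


Gear ratio = 33:30 = 11:10
RPM_B = RPM_A × (teeth_A / teeth_B)
= 2077 × (33/30)
= 2284.7 RPM

2284.7 RPM


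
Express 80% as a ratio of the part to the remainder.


80% means 80 parts out of 100; remainder = 20
Part : remainder = 80:20
GCD = 20
= 4:1

4:1


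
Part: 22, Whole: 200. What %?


Percentage = (part / whole) × 100
= (22 / 200) × 100
= 11.00%

11.00%


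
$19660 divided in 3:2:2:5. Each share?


Total parts = 3 + 2 + 2 + 5 = 12
Part 1: 19660 × 3/12 = 4915.00
Part 2: 19660 × 2/12 = 3276.67
Part 3: 19660 × 2/12 = 3276.67
Part 4: 19660 × 5/12 = 8191.67
= Part 1: $4915.00, Part 2: $3276.67, Part 3: $3276.67, Part 4: $8191.67

Part 1: $4915.00, Part 2: $3276.67, Part 3: $3276.67, Part 4: $8191.67


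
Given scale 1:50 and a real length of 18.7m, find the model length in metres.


Model size = real / scale
= 18.7 / 50
= 0.3740 m

0.3740 m


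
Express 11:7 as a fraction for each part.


Total parts = 11 + 7 = 18
First part: 11/18 = 11/18
Second part: 7/18 = 7/18
= 11/18 and 7/18

11/18 and 7/18


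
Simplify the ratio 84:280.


GCD(84, 280) = 28
84/28 : 280/28
= 3:10

3:10


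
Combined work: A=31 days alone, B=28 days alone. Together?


Rate of A = 1/31 per day
Rate of B = 1/28 per day
Combined rate = 1/31 + 1/28 = 59/868 ≈ 0.0680 per day
Days = 1 / combined rate = 868/59
≈ 14.71 days

14.71 days


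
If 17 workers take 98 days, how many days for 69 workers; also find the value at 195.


Inverse proportion: x × y = constant
k = 17 × 98 = 1666
At x=69: k/69 = 24.14
At x=195: k/195 = 8.54
= 24.14 and 8.54

24.14 and 8.54


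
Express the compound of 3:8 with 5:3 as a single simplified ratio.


Compound ratio = (3×5) : (8×3)
= 15:24
GCD = 3
= 5:8

5:8


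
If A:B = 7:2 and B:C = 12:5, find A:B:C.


Match B: multiply A:B by 12 → 84:24
Multiply B:C by 2 → 24:10
Combined: 84:24:10
GCD = 2
= 42:12:5

42:12:5


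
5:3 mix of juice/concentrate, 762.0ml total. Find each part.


Total parts = 5 + 3 = 8
juice: 762.0 × 5/8 = 476.3ml
concentrate: 762.0 × 3/8 = 285.8ml
= 476.3ml and 285.8ml

476.3ml and 285.8ml


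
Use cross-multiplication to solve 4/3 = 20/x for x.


Cross multiply: 4 × x = 3 × 20
4x = 60
x = 60 / 4
= 15.00

15.00


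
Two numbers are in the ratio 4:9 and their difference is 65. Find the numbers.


Let A = 4k, B = 9k.
9k - 4k = 65
5k = 65 → k = 65/5 = 13
A = 4×13 = 52, B = 9×13 = 117
= A = 52, B = 117

A = 52, B = 117


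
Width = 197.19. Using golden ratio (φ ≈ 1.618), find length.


φ = (1 + √5) / 2 ≈ 1.618
Length = width × φ = 197.19 × 1.618 = 319.05342
≈ 319.05

319.05


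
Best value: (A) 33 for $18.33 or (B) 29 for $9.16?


Deal A: $18.33/33 = $0.5555/unit
Deal B: $9.16/29 = $0.3159/unit
B is cheaper per unit
= Deal B

Deal B


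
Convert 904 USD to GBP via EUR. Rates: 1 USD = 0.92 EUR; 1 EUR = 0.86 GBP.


Step 1: 904 USD × 0.92 = 831.68 EUR
Step 2: 831.68 EUR × 0.86 = 715.24 GBP
Implied rate USD→GBP = 0.92 × 0.86 = 0.7912
= 715.24 GBP

715.24 GBP


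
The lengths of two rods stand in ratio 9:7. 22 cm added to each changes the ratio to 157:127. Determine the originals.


Let A = 9k, B = 7k.
(9k + 22) / (7k + 22) = 157/127
Cross-multiply: 127(9k + 22) = 157(7k + 22)
1143k + 2794 = 1099k + 3454
1143k - 1099k = 3454 - 2794
44k = 660
k = 660/44 = 15
A = 9×15 = 135, B = 7×15 = 105
= A = 135, B = 105

A = 135, B = 105


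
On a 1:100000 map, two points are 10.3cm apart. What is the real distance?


Real distance = map distance × scale
= 10.3cm × 100000
= 1030000 cm = 10300.0 m
= 10.300 km

10.300 km


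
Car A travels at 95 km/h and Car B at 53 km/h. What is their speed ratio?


Ratio = 95:53
GCD = 1
Simplified = 95:53
Time ratio (same distance) = 53:95
Speed ratio = 95:53

95:53


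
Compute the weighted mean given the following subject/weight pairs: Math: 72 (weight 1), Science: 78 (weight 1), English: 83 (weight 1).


Numerator = 72×1 + 78×1 + 83×1
= 72 + 78 + 83
= 233
Total weight = 3
Weighted avg = 233/3
= 77.67

77.67


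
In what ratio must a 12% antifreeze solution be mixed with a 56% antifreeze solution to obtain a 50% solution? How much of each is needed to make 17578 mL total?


Let x parts of 12% mix with y parts of 56%.
12x + 56y = 50(x + y)
12x + 56y = 50x + 50y
x(12 - 50) = y(50 - 56)
x/y = (56 - 50)/(50 - 12) = 6/38
Simplify: 3:19
Total parts = 22; one part = 17578/22 = 799.00 mL
12% solution: 3×799.00 = 2397.00 mL
56% solution: 19×799.00 = 15181.00 mL
= ratio 3:19; 2397.00 mL and 15181.00 mL

ratio 3:19; 2397.00 mL and 15181.00 mL


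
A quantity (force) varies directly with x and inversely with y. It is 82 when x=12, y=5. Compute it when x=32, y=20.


z = k·x/y
Solve for k using the known point: k = z·y/x = 82×5/12 = 410/12 ≈ 34.1667
Now evaluate at x=32, y=20:
z = k × 32 / 20 = (410 × 32) / (12 × 20) = 13120/240
≈ 54.6667

54.6667


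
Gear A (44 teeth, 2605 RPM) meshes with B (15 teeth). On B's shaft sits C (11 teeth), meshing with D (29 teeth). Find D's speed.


Stage 1: RPM_B = RPM_A × t_A/t_B = 2605 × 44/15 = 114620/15 ≈ 7641.33
B and C share a shaft → RPM_C = RPM_B
Stage 2: RPM_D = RPM_C × t_C/t_D = RPM_A × (t_A×t_C)/(t_B×t_D)
Overall ratio = (44×11)/(15×29) = 484/435
RPM_D = 2605 × 484/435 = 1260820/435
≈ 2898.44 RPM

2898.44 RPM


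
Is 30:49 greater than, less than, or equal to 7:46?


30/49 = 0.6122
7/46 = 0.1522
0.6122 > 0.1522, so 30:49 is greater
= greater than

greater than


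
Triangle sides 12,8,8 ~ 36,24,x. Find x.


Scale factor = 36/12 = 3
Missing side = 8 × 3
= 24.0

24.0


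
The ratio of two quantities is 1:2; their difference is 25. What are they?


Let A = 1k, B = 2k.
2k - 1k = 25
1k = 25 → k = 25/1 = 25
A = 1×25 = 25, B = 2×25 = 50
= A = 25, B = 50

A = 25, B = 50


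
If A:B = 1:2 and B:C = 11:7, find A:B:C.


Match B: multiply A:B by 11 → 11:22
Multiply B:C by 2 → 22:14
Combined: 11:22:14
GCD = 1
= 11:22:14

11:22:14


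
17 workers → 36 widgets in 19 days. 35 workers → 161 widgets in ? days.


Days ∝ work / workers, so d₂ = d₁ × (m₁/m₂) × (w₂/w₁)
Workers factor (inverse): 17/35 ≈ 0.4857
Work factor (direct): 161/36 ≈ 4.4722
d₂ = 19 × 17/35 × 161/36 = (19 × 17 × 161) / (35 × 36) = 52003/1260
≈ 41.27 days

41.27 days


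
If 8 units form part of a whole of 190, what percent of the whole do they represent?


Percentage = (part / whole) × 100
= (8 / 190) × 100
≈ 4.21%

4.21%


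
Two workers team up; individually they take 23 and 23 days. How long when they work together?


Rate of A = 1/23 per day
Rate of B = 1/23 per day
Combined rate = 1/23 + 1/23 = 46/529 ≈ 0.0870 per day
Days = 1 / combined rate = 529/46
= 11.50 days

11.50 days


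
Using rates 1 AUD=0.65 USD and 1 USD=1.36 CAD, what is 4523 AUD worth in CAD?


Step 1: 4523 AUD × 0.65 = 2939.95 USD
Step 2: 2939.95 USD × 1.36 = 3998.33 CAD
Implied rate AUD→CAD = 0.65 × 1.36 = 0.8840
= 3998.33 CAD

3998.33 CAD


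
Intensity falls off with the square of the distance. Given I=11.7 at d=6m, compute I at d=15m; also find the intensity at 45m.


I₁d₁² = I₂d₂²
I at 15m = 11.7 × (6/15)² = 11.7 × 36/225 = 421.2/225 = 1.8720
I at 45m = 11.7 × (6/45)² = 11.7 × 36/2025 = 421.2/2025 = 0.2080
= 1.8720 and 0.2080

1.8720 and 0.2080


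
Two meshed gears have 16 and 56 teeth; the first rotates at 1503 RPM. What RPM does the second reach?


Gear ratio = 16:56 = 2:7
RPM_B = RPM_A × (teeth_A / teeth_B)
= 1503 × (16/56)
= 429.4 RPM

429.4 RPM


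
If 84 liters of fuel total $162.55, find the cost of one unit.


Unit rate = total / quantity
= 162.55 / 84
= $1.94 per unit

$1.94 per unit


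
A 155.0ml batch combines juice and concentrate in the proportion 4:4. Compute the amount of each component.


Total parts = 4 + 4 = 8
juice: 155.0 × 4/8 = 77.5ml
concentrate: 155.0 × 4/8 = 77.5ml
= 77.5ml and 77.5ml

77.5ml and 77.5ml


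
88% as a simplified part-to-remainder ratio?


88% means 88 parts out of 100; remainder = 12
Part : remainder = 88:12
GCD = 4
= 22:3

22:3


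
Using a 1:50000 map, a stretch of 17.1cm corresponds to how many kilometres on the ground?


Real distance = map distance × scale
= 17.1cm × 50000
= 855000 cm = 8550.0 m
= 8.550 km

8.550 km


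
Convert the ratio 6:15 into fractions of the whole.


Total parts = 6 + 15 = 21
First part: 6/21 = 2/7
Second part: 15/21 = 5/7
= 2/7 and 5/7

2/7 and 5/7


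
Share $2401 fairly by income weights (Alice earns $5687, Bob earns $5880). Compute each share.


Total income = 5687 + 5880 = $11567
Alice: $2401 × 5687/11567 = $1180.47
Bob: $2401 × 5880/11567 = $1220.53
= Alice: $1180.47, Bob: $1220.53

Alice: $1180.47, Bob: $1220.53


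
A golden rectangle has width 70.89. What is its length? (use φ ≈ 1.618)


φ = (1 + √5) / 2 ≈ 1.618
Length = width × φ = 70.89 × 1.618 = 114.70002
≈ 114.70

114.70


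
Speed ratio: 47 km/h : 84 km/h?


Ratio = 47:84
GCD = 1
Simplified = 47:84
Time ratio (same distance) = 84:47
Speed ratio = 47:84

47:84


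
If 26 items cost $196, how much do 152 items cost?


Direct proportion: y/x = constant
k = 196/26 ≈ 7.5385
y₂ = k × 152 = 196 × 152 / 26 = 29792/26
≈ 1145.85

1145.85


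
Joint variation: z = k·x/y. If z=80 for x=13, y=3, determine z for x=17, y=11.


z = k·x/y
Solve for k using the known point: k = z·y/x = 80×3/13 = 240/13 ≈ 18.4615
Now evaluate at x=17, y=11:
z = k × 17 / 11 = (240 × 17) / (13 × 11) = 4080/143
≈ 28.5315

28.5315


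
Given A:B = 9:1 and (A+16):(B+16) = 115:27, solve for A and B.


Let A = 9k, B = 1k.
(9k + 16) / (1k + 16) = 115/27
Cross-multiply: 27(9k + 16) = 115(1k + 16)
243k + 432 = 115k + 1840
243k - 115k = 1840 - 432
128k = 1408
k = 1408/128 = 11
A = 9×11 = 99, B = 1×11 = 11
= A = 99, B = 11

A = 99, B = 11


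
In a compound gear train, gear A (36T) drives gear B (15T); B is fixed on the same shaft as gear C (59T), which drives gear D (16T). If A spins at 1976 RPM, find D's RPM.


Stage 1: RPM_B = RPM_A × t_A/t_B = 1976 × 36/15 = 71136/15 = 4742.40
B and C share a shaft → RPM_C = RPM_B
Stage 2: RPM_D = RPM_C × t_C/t_D = RPM_A × (t_A×t_C)/(t_B×t_D)
Overall ratio = (36×59)/(15×16) = 2124/240
RPM_D = 1976 × 2124/240 = 4197024/240
= 17487.60 RPM

17487.60 RPM


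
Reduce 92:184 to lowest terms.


GCD(92, 184) = 92
92/92 : 184/92
= 1:2

1:2


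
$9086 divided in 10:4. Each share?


Total parts = 10 + 4 = 14
Part 1: 9086 × 10/14 = 6490.00
Part 2: 9086 × 4/14 = 2596.00
= Part 1: $6490.00, Part 2: $2596.00

Part 1: $6490.00, Part 2: $2596.00
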